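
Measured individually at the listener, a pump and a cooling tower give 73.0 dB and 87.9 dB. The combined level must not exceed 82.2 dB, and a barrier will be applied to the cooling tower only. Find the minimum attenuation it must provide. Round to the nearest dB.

Fixed contribution from the other source: Σ 10^(L/10) = 10^(73.0/10) = 1.995e+07 (73.00 dB).
To meet 82.2 dB overall, the treated cooling tower may contribute at most 10^(82.2/10) − 1.995e+07 = 1.460e+08, i.e. 81.64 dB.
So the cooling tower must be reduced from 87.9 to 81.64 dB: IL = 6.26 dB.

6 dB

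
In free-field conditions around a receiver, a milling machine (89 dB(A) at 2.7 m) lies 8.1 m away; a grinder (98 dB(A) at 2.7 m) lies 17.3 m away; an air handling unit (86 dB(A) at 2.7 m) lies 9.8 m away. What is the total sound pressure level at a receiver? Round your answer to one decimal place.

84.3 dB(A)

Propagate each source to the receiver with L = L_ref − 20·log₁₀(r/r_ref), then add intensities.
milling machine: 89 − 20·log₁₀(8.1/2.7) = 89 − 9.54 = 79.46 dB(A).
grinder: 98 − 20·log₁₀(17.3/2.7) = 98 − 16.13 = 81.87 dB(A).
air handling unit: 86 − 20·log₁₀(9.8/2.7) = 86 − 11.20 = 74.80 dB(A).
Σ 10^(L/10) = 2.722e+08 → L_total = 10·log₁₀(2.722e+08) = 84.35 dB(A).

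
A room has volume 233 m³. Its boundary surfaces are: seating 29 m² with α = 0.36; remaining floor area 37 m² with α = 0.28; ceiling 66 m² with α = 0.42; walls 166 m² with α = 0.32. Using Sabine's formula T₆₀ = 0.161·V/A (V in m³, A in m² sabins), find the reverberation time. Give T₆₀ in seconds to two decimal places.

A = Σ Sᵢαᵢ = 29·0.36 + 37·0.28 + 66·0.42 + 166·0.32 = 101.64 m².
T₆₀ = 0.161 × 233 / 101.64 = 0.369 s.

0.37 s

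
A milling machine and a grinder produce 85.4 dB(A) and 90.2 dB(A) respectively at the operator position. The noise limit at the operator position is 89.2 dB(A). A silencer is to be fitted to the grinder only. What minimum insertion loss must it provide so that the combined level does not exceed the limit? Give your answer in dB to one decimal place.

3.3 dB

The untreated sources together contribute 10^(85.4/10) = 3.467e+08, i.e. 85.40 dB(A).
To meet 89.2 dB(A) overall, the treated grinder may contribute at most 10^(89.2/10) − 3.467e+08 = 4.850e+08, i.e. 86.86 dB(A).
Required insertion loss = 90.2 − 86.86 = 3.34 dB.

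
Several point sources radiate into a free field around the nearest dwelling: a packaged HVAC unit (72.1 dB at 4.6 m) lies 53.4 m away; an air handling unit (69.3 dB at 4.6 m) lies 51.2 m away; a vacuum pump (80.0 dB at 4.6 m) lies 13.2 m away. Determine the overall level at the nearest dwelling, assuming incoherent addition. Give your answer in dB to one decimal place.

Propagate each source to the receiver with L = L_ref − 20·log₁₀(r/r_ref), then add intensities.
packaged HVAC unit: 72.1 − 20·log₁₀(53.4/4.6) = 72.1 − 21.30 = 50.80 dB.
air handling unit: 69.3 − 20·log₁₀(51.2/4.6) = 69.3 − 20.93 = 48.37 dB.
vacuum pump: 80.0 − 20·log₁₀(13.2/4.6) = 80.0 − 9.16 = 70.84 dB.
Σ 10^(L/10) = 1.233e+07 → L_total = 10·log₁₀(1.233e+07) = 70.91 dB.

70.9 dB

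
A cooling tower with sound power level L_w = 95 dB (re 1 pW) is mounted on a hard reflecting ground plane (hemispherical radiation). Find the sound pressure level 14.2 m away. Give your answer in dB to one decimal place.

Free-field hemispherical radiation: L_p = L_w − 10·log₁₀(2π·r²), r = 14.2 m.
2π·r² = 1267 m², 10·log₁₀ of that is 31.028 dB.
L_p = 95 − 31.028 = 63.97 dB.

64.0 dB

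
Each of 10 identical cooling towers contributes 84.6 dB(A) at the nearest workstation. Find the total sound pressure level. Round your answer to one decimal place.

With 10 equal, uncorrelated contributions the intensity is 10× that of one unit, giving a rise of 10·log₁₀ 10.
L_total = 84.6 + 10·log₁₀(10) = 84.6 + 10.000 = 94.60 dB(A).

94.6 dB(A)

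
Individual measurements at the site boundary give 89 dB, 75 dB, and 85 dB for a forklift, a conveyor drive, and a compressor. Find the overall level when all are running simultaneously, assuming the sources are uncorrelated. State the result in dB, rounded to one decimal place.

For uncorrelated sources the intensities add, so convert each level to linear form, sum, and take 10·log₁₀ of the total.
Σ 10^(L/10) = 10^(89/10) + 10^(75/10) + 10^(85/10) = 1.142e+09.
L_total = 10·log₁₀(1.142e+09) = 90.58 dB.

90.6 dB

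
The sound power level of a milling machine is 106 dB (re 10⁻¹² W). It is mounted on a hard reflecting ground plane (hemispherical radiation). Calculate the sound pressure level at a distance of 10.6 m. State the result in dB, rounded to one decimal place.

77.5 dB

The power spreads over a hemisphere of area 2π·r², so L_p = L_w − 10·log₁₀(2π·r²).
2π·r² = 706 m², 10·log₁₀ of that is 28.488 dB.
L_p = 106 − 28.488 = 77.51 dB.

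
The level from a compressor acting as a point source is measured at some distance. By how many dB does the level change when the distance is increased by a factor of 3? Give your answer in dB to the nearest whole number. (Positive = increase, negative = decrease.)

Point-source spreading: ΔL = −20·log₁₀(r₂/r₁).
ΔL = −20·log₁₀(3) = -9.54 dB.

-10 dB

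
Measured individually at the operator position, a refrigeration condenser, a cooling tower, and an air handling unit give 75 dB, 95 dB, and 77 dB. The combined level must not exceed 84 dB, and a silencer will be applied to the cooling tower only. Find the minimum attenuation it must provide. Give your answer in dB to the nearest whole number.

The untreated sources together contribute 10^(75/10) + 10^(77/10) = 8.174e+07, i.e. 79.12 dB.
To meet 84 dB overall, the treated cooling tower may contribute at most 10^(84/10) − 8.174e+07 = 1.694e+08, i.e. 82.29 dB.
Required insertion loss = 95 − 82.29 = 12.71 dB.

13 dB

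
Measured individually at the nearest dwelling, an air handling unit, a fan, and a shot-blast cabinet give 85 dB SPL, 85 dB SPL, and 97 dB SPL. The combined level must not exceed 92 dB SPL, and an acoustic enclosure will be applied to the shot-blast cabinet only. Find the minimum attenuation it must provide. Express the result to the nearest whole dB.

Fixed contribution from the other sources: Σ 10^(L/10) = 10^(85/10) + 10^(85/10) = 6.325e+08 (88.01 dB SPL).
To meet 92 dB SPL overall, the treated shot-blast cabinet may contribute at most 10^(92/10) − 6.325e+08 = 9.524e+08, i.e. 89.79 dB SPL.
Required insertion loss = 97 − 89.79 = 7.21 dB.

7 dB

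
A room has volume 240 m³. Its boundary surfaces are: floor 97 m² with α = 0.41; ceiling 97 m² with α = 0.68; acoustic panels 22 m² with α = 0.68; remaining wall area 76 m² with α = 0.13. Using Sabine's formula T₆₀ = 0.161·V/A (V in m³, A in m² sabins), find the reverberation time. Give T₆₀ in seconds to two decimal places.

0.30 s

Total absorption A = 97·0.41 + 97·0.68 + 22·0.68 + 76·0.13 = 130.57 m² sabins.
T₆₀ = 0.161 × 240 / 130.57 = 0.296 s.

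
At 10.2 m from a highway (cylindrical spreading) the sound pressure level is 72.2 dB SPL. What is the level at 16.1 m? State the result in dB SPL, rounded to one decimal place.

70.2 dB SPL

For a line source, L₂ = L₁ − 10·log₁₀(r₂/r₁).
L₂ = 72.2 − 10·log₁₀(16.1/10.2) = 72.2 − 1.982 = 70.22 dB SPL.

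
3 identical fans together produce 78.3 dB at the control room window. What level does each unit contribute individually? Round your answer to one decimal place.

73.5 dB

3 equal contributions raise the level by 10·log₁₀ 3 = 4.771 dB, so each unit alone gives 78.3 − 4.771.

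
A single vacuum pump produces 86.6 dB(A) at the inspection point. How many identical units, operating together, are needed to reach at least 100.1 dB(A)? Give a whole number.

23

The shortfall is 100.1 − 86.6 = 13.5 dB, and N units add 10·log₁₀ N, so need 10·log₁₀ N ≥ 13.5.
N ≥ 10^(13.5/10) = 22.387, so N = 23.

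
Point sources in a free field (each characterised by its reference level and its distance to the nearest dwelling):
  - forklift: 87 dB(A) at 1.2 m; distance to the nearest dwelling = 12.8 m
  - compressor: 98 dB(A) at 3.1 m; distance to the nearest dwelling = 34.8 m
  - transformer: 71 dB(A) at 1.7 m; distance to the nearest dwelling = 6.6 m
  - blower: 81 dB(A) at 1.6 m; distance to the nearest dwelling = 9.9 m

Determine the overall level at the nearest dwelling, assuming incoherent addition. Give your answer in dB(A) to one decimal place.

First find each source's level at the receiver (point-source: −20·log₁₀(r/r_ref)), then combine on an intensity basis.
forklift: 87 − 20·log₁₀(12.8/1.2) = 87 − 20.56 = 66.44 dB(A).
compressor: 98 − 20·log₁₀(34.8/3.1) = 98 − 21.00 = 77.00 dB(A).
transformer: 71 − 20·log₁₀(6.6/1.7) = 71 − 11.78 = 59.22 dB(A).
blower: 81 − 20·log₁₀(9.9/1.6) = 81 − 15.83 = 65.17 dB(A).
Σ 10^(L/10) = 5.860e+07 → L_total = 10·log₁₀(5.860e+07) = 77.68 dB(A).

77.7 dB(A)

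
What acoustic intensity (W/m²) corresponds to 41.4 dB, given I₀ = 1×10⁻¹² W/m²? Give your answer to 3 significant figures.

L = 10·log₁₀(I/I₀) ⇒ I = I₀·10^(L/10) = 10⁻¹² × 10^4.14.

1.38e-08 W/m²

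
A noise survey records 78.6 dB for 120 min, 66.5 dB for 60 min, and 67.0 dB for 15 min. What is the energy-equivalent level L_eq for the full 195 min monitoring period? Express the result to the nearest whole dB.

The energy average is taken in the linear domain: L_eq = 10·log₁₀[(Σ tᵢ·10^(Lᵢ/10))/T], T = 195 min.
Σ tᵢ·10^(Lᵢ/10) = 120·10^(78.6/10) + 60·10^(66.5/10) + 15·10^(67.0/10) = 9.036e+09.
L_eq = 10·log₁₀(9.036e+09/195) = 76.66 dB.

77 dB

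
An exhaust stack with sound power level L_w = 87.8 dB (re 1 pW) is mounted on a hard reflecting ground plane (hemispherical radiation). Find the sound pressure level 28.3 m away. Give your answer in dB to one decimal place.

50.8 dB

Free-field hemispherical radiation: L_p = L_w − 10·log₁₀(2π·r²), r = 28.3 m.
2π·r² = 5032 m², 10·log₁₀ of that is 37.018 dB.
L_p = 87.8 − 37.018 = 50.78 dB.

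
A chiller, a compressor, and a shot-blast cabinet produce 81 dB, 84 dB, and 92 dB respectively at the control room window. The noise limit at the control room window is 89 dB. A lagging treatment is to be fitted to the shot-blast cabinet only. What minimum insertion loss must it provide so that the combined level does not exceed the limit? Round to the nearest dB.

6 dB

Everything except the shot-blast cabinet sums to 10^(81/10) + 10^(84/10) = 3.771e+08 in linear terms, 85.76 dB.
To meet 89 dB overall, the treated shot-blast cabinet may contribute at most 10^(89/10) − 3.771e+08 = 4.172e+08, i.e. 86.20 dB.
Required insertion loss = 92 − 86.20 = 5.80 dB.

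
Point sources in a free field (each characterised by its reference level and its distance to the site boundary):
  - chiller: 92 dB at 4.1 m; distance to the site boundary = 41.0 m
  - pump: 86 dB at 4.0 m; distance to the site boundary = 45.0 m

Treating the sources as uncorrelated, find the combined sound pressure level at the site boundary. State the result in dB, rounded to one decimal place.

72.8 dB

Propagate each source to the receiver with L = L_ref − 20·log₁₀(r/r_ref), then add intensities.
chiller: 92 − 20·log₁₀(41.0/4.1) = 92 − 20.00 = 72.00 dB.
pump: 86 − 20·log₁₀(45.0/4.0) = 86 − 21.02 = 64.98 dB.
Σ 10^(L/10) = 1.899e+07 → L_total = 10·log₁₀(1.899e+07) = 72.79 dB.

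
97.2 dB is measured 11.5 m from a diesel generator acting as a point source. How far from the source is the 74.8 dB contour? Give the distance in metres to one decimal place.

For a point source L₁ − L₂ = 20·log₁₀(r₂/r₁), so r₂ = r₁·10^((L₁−L₂)/20).
r₂ = 11.5·10^((97.2−74.8)/20) = 11.5·10^(22.4/20) = 151.60 m.

151.6 m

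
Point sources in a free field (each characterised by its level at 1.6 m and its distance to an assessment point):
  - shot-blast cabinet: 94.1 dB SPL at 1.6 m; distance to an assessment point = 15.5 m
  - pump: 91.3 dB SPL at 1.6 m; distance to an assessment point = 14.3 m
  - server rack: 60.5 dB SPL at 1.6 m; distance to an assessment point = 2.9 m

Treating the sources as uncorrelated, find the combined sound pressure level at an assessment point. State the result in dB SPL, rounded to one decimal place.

First find each source's level at the receiver (point-source: −20·log₁₀(r/r_ref)), then combine on an intensity basis.
shot-blast cabinet: 94.1 − 20·log₁₀(15.5/1.6) = 94.1 − 19.72 = 74.38 dB SPL.
pump: 91.3 − 20·log₁₀(14.3/1.6) = 91.3 − 19.02 = 72.28 dB SPL.
server rack: 60.5 − 20·log₁₀(2.9/1.6) = 60.5 − 5.17 = 55.33 dB SPL.
Σ 10^(L/10) = 4.462e+07 → L_total = 10·log₁₀(4.462e+07) = 76.50 dB SPL.

76.5 dB SPL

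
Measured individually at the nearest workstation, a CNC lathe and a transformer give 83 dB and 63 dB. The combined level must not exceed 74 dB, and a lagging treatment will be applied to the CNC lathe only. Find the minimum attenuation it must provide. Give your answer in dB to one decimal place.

9.4 dB

Fixed contribution from the other source: Σ 10^(L/10) = 10^(63/10) = 1.995e+06 (63.00 dB).
To meet 74 dB overall, the treated CNC lathe may contribute at most 10^(74/10) − 1.995e+06 = 2.312e+07, i.e. 73.64 dB.
So the CNC lathe must be reduced from 83 to 73.64 dB: IL = 9.36 dB.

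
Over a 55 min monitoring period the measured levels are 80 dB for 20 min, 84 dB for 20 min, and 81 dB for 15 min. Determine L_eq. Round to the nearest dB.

Weight each interval's intensity by its duration and average over T = 55 min:
Σ tᵢ·10^(Lᵢ/10) = 20·10^(80/10) + 20·10^(84/10) + 15·10^(81/10) = 8.912e+09.
L_eq = 10·log₁₀(8.912e+09/55) = 82.10 dB.

82 dB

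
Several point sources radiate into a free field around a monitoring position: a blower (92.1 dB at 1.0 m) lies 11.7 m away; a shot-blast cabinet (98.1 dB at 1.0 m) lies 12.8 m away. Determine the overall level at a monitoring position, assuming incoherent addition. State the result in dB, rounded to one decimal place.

77.1 dB

Propagate each source to the receiver with L = L_ref − 20·log₁₀(r/r_ref), then add intensities.
blower: 92.1 − 20·log₁₀(11.7/1.0) = 92.1 − 21.36 = 70.74 dB.
shot-blast cabinet: 98.1 − 20·log₁₀(12.8/1.0) = 98.1 − 22.14 = 75.96 dB.
Σ 10^(L/10) = 5.126e+07 → L_total = 10·log₁₀(5.126e+07) = 77.10 dB.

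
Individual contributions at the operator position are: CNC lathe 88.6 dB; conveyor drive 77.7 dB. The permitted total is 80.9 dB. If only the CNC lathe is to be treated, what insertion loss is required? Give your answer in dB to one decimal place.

10.5 dB

Everything except the CNC lathe sums to 10^(77.7/10) = 5.888e+07 in linear terms, 77.70 dB.
The limit corresponds to 10^(80.9/10) = 1.230e+08; subtracting the fixed part leaves 6.414e+07 for the CNC lathe, i.e. 78.07 dB.
So the CNC lathe must be reduced from 88.6 to 78.07 dB: IL = 10.53 dB.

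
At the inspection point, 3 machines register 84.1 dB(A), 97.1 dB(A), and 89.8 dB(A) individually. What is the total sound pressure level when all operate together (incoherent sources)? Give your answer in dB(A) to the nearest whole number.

98 dB(A)

Incoherent sources combine by intensity addition: L_total = 10·log₁₀(Σ 10^(L_i/10)).
Σ 10^(L/10) = 10^(84.1/10) + 10^(97.1/10) + 10^(89.8/10) = 6.341e+09.
L_total = 10·log₁₀(6.341e+09) = 98.02 dB(A).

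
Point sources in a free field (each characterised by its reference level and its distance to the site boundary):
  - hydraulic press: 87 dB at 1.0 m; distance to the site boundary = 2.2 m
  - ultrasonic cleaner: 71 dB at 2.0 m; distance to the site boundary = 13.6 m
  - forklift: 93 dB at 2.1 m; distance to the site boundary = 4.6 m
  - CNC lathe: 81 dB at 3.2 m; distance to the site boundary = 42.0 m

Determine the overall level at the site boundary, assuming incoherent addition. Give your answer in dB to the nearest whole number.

Apply inverse-square spreading to bring every level to the receiver, then sum 10^(L/10).
hydraulic press: 87 − 20·log₁₀(2.2/1.0) = 87 − 6.85 = 80.15 dB.
ultrasonic cleaner: 71 − 20·log₁₀(13.6/2.0) = 71 − 16.65 = 54.35 dB.
forklift: 93 − 20·log₁₀(4.6/2.1) = 93 − 6.81 = 86.19 dB.
CNC lathe: 81 − 20·log₁₀(42.0/3.2) = 81 − 22.36 = 58.64 dB.
Σ 10^(L/10) = 5.204e+08 → L_total = 10·log₁₀(5.204e+08) = 87.16 dB.

87 dB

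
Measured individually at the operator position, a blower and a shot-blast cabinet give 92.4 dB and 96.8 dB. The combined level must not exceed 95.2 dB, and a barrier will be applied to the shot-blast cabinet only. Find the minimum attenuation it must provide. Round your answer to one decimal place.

Everything except the shot-blast cabinet sums to 10^(92.4/10) = 1.738e+09 in linear terms, 92.40 dB.
The limit corresponds to 10^(95.2/10) = 3.311e+09; subtracting the fixed part leaves 1.574e+09 for the shot-blast cabinet, i.e. 91.97 dB.
Required insertion loss = 96.8 − 91.97 = 4.83 dB.

4.8 dB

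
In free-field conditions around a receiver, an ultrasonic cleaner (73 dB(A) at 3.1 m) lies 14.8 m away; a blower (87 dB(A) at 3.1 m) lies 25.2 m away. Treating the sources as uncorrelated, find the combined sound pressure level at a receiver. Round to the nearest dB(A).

Apply inverse-square spreading to bring every level to the receiver, then sum 10^(L/10).
ultrasonic cleaner: 73 − 20·log₁₀(14.8/3.1) = 73 − 13.58 = 59.42 dB(A).
blower: 87 − 20·log₁₀(25.2/3.1) = 87 − 18.20 = 68.80 dB(A).
Σ 10^(L/10) = 8.460e+06 → L_total = 10·log₁₀(8.460e+06) = 69.27 dB(A).

69 dB(A)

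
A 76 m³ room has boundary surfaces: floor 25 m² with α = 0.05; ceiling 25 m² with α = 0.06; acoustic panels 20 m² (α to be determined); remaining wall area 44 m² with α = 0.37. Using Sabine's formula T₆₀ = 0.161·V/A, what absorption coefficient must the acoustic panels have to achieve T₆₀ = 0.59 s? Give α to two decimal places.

From T₆₀ = 0.161·V/A, the target T₆₀ = 0.59 s needs A = 0.161·76/0.59 = 20.74 m².
Absorption from the other surfaces = 25·0.05 + 25·0.06 + 44·0.37 = 19.03 m², so the acoustic panels must supply 1.71 m² over 20 m².
α = 1.71/20 = 0.085.

0.09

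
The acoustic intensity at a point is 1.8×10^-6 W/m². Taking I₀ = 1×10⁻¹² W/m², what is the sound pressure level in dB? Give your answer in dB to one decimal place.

62.6 dB

L = 10·log₁₀(I/I₀) = 10·log₁₀(1.8×10^-6/10⁻¹²) = 10·log₁₀(1.8×10^6).
L = 10·(0.2553 + 6) = 62.55 dB.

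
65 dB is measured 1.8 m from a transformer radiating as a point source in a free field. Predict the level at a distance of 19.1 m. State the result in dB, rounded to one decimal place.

44.5 dB

Point-source attenuation: ΔL = 20·log₁₀(r₂/r₁) = 20·log₁₀(19.1/1.8) = 20.515 dB.
L₂ = 65 − 20·log₁₀(19.1/1.8) = 65 − 20.515 = 44.48 dB.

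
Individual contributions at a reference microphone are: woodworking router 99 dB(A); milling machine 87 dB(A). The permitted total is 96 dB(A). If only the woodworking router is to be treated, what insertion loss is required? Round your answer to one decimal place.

The untreated sources together contribute 10^(87/10) = 5.012e+08, i.e. 87.00 dB(A).
The limit corresponds to 10^(96/10) = 3.981e+09; subtracting the fixed part leaves 3.480e+09 for the woodworking router, i.e. 95.42 dB(A).
So the woodworking router must be reduced from 99 to 95.42 dB(A): IL = 3.58 dB.

3.6 dB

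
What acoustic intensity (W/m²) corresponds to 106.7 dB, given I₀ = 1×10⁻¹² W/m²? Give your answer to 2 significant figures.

0.047 W/m²

I/I₀ = 10^(106.7/10) = 4.677e+10, so I = 4.677e+10 × 10⁻¹² W/m².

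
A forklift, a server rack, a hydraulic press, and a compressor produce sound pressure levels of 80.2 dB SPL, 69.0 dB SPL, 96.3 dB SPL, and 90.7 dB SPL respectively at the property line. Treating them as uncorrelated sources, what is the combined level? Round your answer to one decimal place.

97.4 dB SPL

Incoherent sources combine by intensity addition: L_total = 10·log₁₀(Σ 10^(L_i/10)).
Σ 10^(L/10) = 10^(80.2/10) + 10^(69.0/10) + 10^(96.3/10) + 10^(90.7/10) = 5.553e+09.
L_total = 10·log₁₀(5.553e+09) = 97.45 dB SPL.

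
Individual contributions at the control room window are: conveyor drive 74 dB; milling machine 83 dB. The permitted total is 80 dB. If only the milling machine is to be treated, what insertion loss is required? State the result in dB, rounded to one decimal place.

4.3 dB

Everything except the milling machine sums to 10^(74/10) = 2.512e+07 in linear terms, 74.00 dB.
The limit corresponds to 10^(80/10) = 1.000e+08; subtracting the fixed part leaves 7.488e+07 for the milling machine, i.e. 78.74 dB.
Required insertion loss = 83 − 78.74 = 4.26 dB.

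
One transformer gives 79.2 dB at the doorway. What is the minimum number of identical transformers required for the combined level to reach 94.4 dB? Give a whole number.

34

N identical sources give L₁ + 10·log₁₀ N, so require 10·log₁₀ N ≥ 94.4 − 79.2 = 15.2 dB.
N ≥ 10^(15.2/10) = 33.113, so N = 34.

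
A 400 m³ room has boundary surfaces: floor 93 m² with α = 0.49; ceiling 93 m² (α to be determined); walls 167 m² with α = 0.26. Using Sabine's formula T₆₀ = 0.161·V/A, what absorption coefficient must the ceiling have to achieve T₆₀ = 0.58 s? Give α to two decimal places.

From T₆₀ = 0.161·V/A, the target T₆₀ = 0.58 s needs A = 0.161·400/0.58 = 111.03 m².
Absorption from the other surfaces = 93·0.49 + 167·0.26 = 88.99 m², so the ceiling must supply 22.04 m² over 93 m².
α = 22.04/93 = 0.237.

0.24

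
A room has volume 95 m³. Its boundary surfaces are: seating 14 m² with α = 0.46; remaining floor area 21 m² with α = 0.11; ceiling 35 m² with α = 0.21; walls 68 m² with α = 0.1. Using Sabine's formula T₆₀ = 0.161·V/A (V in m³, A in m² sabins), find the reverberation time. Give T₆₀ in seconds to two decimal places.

0.67 s

Total absorption A = 14·0.46 + 21·0.11 + 35·0.21 + 68·0.1 = 22.90 m² sabins.
T₆₀ = 0.161 × 95 / 22.90 = 0.668 s.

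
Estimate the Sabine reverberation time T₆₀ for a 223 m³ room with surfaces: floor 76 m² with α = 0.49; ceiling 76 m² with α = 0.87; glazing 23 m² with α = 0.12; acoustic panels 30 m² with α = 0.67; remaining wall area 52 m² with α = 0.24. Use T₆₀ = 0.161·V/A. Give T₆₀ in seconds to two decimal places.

0.26 s

A = Σ Sᵢαᵢ = 76·0.49 + 76·0.87 + 23·0.12 + 30·0.67 + 52·0.24 = 138.70 m².
T₆₀ = 0.161·V/A = 0.161·223/138.70 = 0.259 s.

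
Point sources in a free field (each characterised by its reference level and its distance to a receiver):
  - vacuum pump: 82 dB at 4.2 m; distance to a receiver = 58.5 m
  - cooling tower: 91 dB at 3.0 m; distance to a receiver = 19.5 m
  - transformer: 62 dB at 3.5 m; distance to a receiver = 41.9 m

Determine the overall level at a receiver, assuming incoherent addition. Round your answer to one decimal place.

Apply inverse-square spreading to bring every level to the receiver, then sum 10^(L/10).
vacuum pump: 82 − 20·log₁₀(58.5/4.2) = 82 − 22.88 = 59.12 dB.
cooling tower: 91 − 20·log₁₀(19.5/3.0) = 91 − 16.26 = 74.74 dB.
transformer: 62 − 20·log₁₀(41.9/3.5) = 62 − 21.56 = 40.44 dB.
Σ 10^(L/10) = 3.063e+07 → L_total = 10·log₁₀(3.063e+07) = 74.86 dB.

74.9 dB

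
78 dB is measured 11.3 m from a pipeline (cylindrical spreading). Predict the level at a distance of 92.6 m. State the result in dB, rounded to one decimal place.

Line-source attenuation: ΔL = 10·log₁₀(r₂/r₁) = 10·log₁₀(92.6/11.3) = 9.135 dB.
L₂ = 78 − 10·log₁₀(92.6/11.3) = 78 − 9.135 = 68.86 dB.

68.9 dB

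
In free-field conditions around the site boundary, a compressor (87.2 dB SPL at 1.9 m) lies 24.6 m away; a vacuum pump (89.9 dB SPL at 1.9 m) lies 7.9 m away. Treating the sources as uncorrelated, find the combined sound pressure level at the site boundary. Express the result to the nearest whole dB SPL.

Apply inverse-square spreading to bring every level to the receiver, then sum 10^(L/10).
compressor: 87.2 − 20·log₁₀(24.6/1.9) = 87.2 − 22.24 = 64.96 dB SPL.
vacuum pump: 89.9 − 20·log₁₀(7.9/1.9) = 89.9 − 12.38 = 77.52 dB SPL.
Σ 10^(L/10) = 5.966e+07 → L_total = 10·log₁₀(5.966e+07) = 77.76 dB SPL.

78 dB SPL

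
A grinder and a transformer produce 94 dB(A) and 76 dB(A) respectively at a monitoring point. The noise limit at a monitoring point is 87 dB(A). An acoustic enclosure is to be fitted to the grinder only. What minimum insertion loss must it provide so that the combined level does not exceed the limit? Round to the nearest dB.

7 dB

Everything except the grinder sums to 10^(76/10) = 3.981e+07 in linear terms, 76.00 dB(A).
The limit corresponds to 10^(87/10) = 5.012e+08; subtracting the fixed part leaves 4.614e+08 for the grinder, i.e. 86.64 dB(A).
So the grinder must be reduced from 94 to 86.64 dB(A): IL = 7.36 dB.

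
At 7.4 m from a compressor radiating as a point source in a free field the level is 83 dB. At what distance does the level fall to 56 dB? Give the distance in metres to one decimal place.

The 27.0 dB drop corresponds to a distance ratio of 10^(27.0/20) for a point source.
r₂ = 7.4·10^((83−56)/20) = 7.4·10^(27.0/20) = 165.67 m.

165.7 m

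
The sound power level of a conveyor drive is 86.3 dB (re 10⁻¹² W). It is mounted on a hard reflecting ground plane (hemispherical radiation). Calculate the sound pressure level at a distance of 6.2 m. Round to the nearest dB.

Free-field hemispherical radiation: L_p = L_w − 10·log₁₀(2π·r²), r = 6.2 m.
2π·r² = 241.5 m², 10·log₁₀ of that is 23.830 dB.
L_p = 86.3 − 23.830 = 62.47 dB.

62 dB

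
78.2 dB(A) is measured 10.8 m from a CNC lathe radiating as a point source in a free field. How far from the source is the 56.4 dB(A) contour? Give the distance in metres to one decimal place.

Point-source spreading drops the level by 20·log₁₀(r₂/r₁); inverting, r₂/r₁ = 10^(ΔL/20).
r₂ = 10.8·10^((78.2−56.4)/20) = 10.8·10^(21.8/20) = 132.87 m.

132.9 m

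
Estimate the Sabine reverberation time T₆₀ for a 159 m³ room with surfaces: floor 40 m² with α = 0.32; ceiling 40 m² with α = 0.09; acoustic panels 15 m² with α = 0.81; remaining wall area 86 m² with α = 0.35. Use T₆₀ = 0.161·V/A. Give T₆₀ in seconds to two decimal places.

A = Σ Sᵢαᵢ = 40·0.32 + 40·0.09 + 15·0.81 + 86·0.35 = 58.65 m².
T₆₀ = 0.161 × 159 / 58.65 = 0.436 s.

0.44 s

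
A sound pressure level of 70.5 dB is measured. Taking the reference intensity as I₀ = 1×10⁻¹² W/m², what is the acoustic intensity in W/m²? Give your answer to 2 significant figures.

I = I₀·10^(L/10) = 10⁻¹² × 10^(70.5/10) = 10^(-4.950).

1.1e-05 W/m²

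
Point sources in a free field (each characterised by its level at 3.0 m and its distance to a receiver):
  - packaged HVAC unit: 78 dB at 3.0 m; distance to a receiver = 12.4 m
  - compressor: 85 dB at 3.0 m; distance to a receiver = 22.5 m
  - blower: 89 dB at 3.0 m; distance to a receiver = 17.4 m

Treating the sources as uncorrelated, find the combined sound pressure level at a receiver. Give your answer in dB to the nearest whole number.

75 dB

Propagate each source to the receiver with L = L_ref − 20·log₁₀(r/r_ref), then add intensities.
packaged HVAC unit: 78 − 20·log₁₀(12.4/3.0) = 78 − 12.33 = 65.67 dB.
compressor: 85 − 20·log₁₀(22.5/3.0) = 85 − 17.50 = 67.50 dB.
blower: 89 − 20·log₁₀(17.4/3.0) = 89 − 15.27 = 73.73 dB.
Σ 10^(L/10) = 3.293e+07 → L_total = 10·log₁₀(3.293e+07) = 75.18 dB.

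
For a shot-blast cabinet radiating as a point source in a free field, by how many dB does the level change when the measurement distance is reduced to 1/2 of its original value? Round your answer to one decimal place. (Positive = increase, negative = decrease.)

+6.0 dB

With spherical spreading the level changes by −20·log₁₀(r₂/r₁).
ΔL = −20·log₁₀(0.5) = +6.02 dB.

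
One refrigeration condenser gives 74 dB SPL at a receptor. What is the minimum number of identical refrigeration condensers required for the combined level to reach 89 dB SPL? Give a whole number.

32

Need L₁ + 10·log₁₀ N ≥ 89, i.e. log₁₀ N ≥ 1.50.
N ≥ 10^(15.0/10) = 31.623, so N = 32.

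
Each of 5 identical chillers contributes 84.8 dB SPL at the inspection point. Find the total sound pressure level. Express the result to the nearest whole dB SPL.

92 dB SPL

L_total = L₁ + 10·log₁₀ N for N identical incoherent sources.
L_total = 84.8 + 10·log₁₀(5) = 84.8 + 6.990 = 91.79 dB SPL.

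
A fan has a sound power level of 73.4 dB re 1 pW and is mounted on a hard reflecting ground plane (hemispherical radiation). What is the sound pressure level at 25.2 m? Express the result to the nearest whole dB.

L_p = L_w − 10·log₁₀(2π·r²) with r = 25.2 m.
2π·r² = 3990 m², 10·log₁₀ of that is 36.010 dB.
L_p = 73.4 − 36.010 = 37.39 dB.

37 dB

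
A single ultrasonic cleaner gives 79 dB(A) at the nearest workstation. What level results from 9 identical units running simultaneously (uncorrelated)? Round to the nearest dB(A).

89 dB(A)

N identical incoherent sources raise the level by 10·log₁₀ N.
L_total = 79 + 10·log₁₀(9) = 79 + 9.542 = 88.54 dB(A).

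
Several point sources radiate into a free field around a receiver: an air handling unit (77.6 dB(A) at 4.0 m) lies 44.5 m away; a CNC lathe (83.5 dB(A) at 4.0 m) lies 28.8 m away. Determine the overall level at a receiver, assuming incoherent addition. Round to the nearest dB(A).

Apply inverse-square spreading to bring every level to the receiver, then sum 10^(L/10).
air handling unit: 77.6 − 20·log₁₀(44.5/4.0) = 77.6 − 20.93 = 56.67 dB(A).
CNC lathe: 83.5 − 20·log₁₀(28.8/4.0) = 83.5 − 17.15 = 66.35 dB(A).
Σ 10^(L/10) = 4.783e+06 → L_total = 10·log₁₀(4.783e+06) = 66.80 dB(A).

67 dB(A)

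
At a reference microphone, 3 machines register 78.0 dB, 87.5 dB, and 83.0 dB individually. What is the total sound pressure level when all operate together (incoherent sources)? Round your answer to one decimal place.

For uncorrelated sources the intensities add, so convert each level to linear form, sum, and take 10·log₁₀ of the total.
Σ 10^(L/10) = 10^(78.0/10) + 10^(87.5/10) + 10^(83.0/10) = 8.250e+08.
L_total = 10·log₁₀(8.250e+08) = 89.16 dB.

89.2 dB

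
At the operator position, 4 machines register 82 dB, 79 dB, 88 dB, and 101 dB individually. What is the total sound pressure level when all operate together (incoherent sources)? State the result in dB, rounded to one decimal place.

For uncorrelated sources the intensities add, so convert each level to linear form, sum, and take 10·log₁₀ of the total.
Σ 10^(L/10) = 10^(82/10) + 10^(79/10) + 10^(88/10) + 10^(101/10) = 1.346e+10.
L_total = 10·log₁₀(1.346e+10) = 101.29 dB.

101.3 dB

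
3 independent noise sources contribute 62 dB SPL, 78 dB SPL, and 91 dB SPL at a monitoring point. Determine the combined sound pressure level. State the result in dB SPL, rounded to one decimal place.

Incoherent sources combine by intensity addition: L_total = 10·log₁₀(Σ 10^(L_i/10)).
Σ 10^(L/10) = 10^(62/10) + 10^(78/10) + 10^(91/10) = 1.324e+09.
L_total = 10·log₁₀(1.324e+09) = 91.22 dB SPL.

91.2 dB SPL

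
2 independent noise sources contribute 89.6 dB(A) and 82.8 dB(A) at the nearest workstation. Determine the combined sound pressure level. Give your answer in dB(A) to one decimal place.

90.4 dB(A)

For uncorrelated sources the intensities add, so convert each level to linear form, sum, and take 10·log₁₀ of the total.
Σ 10^(L/10) = 10^(89.6/10) + 10^(82.8/10) = 1.103e+09.
L_total = 10·log₁₀(1.103e+09) = 90.42 dB(A).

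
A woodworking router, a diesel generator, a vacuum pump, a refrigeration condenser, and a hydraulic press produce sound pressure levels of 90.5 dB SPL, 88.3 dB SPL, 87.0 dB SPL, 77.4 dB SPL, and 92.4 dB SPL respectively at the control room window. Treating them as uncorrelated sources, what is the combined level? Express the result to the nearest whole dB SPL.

96 dB SPL

Incoherent sources combine by intensity addition: L_total = 10·log₁₀(Σ 10^(L_i/10)).
Σ 10^(L/10) = 10^(90.5/10) + 10^(88.3/10) + 10^(87.0/10) + 10^(77.4/10) + 10^(92.4/10) = 4.092e+09.
L_total = 10·log₁₀(4.092e+09) = 96.12 dB SPL.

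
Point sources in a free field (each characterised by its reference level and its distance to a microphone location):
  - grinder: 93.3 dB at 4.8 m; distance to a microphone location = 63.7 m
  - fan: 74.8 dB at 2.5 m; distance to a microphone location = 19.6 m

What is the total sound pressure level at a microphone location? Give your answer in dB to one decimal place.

71.0 dB

Propagate each source to the receiver with L = L_ref − 20·log₁₀(r/r_ref), then add intensities.
grinder: 93.3 − 20·log₁₀(63.7/4.8) = 93.3 − 22.46 = 70.84 dB.
fan: 74.8 − 20·log₁₀(19.6/2.5) = 74.8 − 17.89 = 56.91 dB.
Σ 10^(L/10) = 1.263e+07 → L_total = 10·log₁₀(1.263e+07) = 71.01 dB.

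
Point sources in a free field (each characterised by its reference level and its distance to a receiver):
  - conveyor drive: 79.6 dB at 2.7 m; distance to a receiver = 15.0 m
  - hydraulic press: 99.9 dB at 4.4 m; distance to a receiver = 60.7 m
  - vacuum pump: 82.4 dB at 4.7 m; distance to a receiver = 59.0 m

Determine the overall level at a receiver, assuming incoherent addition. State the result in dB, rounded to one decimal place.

First find each source's level at the receiver (point-source: −20·log₁₀(r/r_ref)), then combine on an intensity basis.
conveyor drive: 79.6 − 20·log₁₀(15.0/2.7) = 79.6 − 14.89 = 64.71 dB.
hydraulic press: 99.9 − 20·log₁₀(60.7/4.4) = 99.9 − 22.79 = 77.11 dB.
vacuum pump: 82.4 − 20·log₁₀(59.0/4.7) = 82.4 − 21.98 = 60.42 dB.
Σ 10^(L/10) = 5.541e+07 → L_total = 10·log₁₀(5.541e+07) = 77.44 dB.

77.4 dB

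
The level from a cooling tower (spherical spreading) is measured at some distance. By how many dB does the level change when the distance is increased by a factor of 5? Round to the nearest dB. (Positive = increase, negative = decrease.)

-14 dB

A point source loses 6 dB per doubling of distance; generally ΔL = −20·log₁₀(r₂/r₁).
ΔL = −20·log₁₀(5) = -13.98 dB.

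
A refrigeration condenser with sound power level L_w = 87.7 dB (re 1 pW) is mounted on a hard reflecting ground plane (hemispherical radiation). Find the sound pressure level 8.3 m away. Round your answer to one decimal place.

The power spreads over a hemisphere of area 2π·r², so L_p = L_w − 10·log₁₀(2π·r²).
2π·r² = 432.8 m², 10·log₁₀ of that is 26.363 dB.
L_p = 87.7 − 26.363 = 61.34 dB.

61.3 dB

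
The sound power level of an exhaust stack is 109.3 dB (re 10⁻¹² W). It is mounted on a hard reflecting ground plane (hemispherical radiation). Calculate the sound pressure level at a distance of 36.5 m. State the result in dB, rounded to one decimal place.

Free-field hemispherical radiation: L_p = L_w − 10·log₁₀(2π·r²), r = 36.5 m.
2π·r² = 8371 m², 10·log₁₀ of that is 39.228 dB.
L_p = 109.3 − 39.228 = 70.07 dB.

70.1 dB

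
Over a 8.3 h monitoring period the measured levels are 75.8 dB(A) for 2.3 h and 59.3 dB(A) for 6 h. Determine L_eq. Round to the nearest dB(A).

70 dB(A)

The energy average is taken in the linear domain: L_eq = 10·log₁₀[(Σ tᵢ·10^(Lᵢ/10))/T], T = 8.3 h.
Σ tᵢ·10^(Lᵢ/10) = 2.3·10^(75.8/10) + 6·10^(59.3/10) = 9.255e+07.
L_eq = 10·log₁₀(9.255e+07/8.3) = 70.47 dB(A).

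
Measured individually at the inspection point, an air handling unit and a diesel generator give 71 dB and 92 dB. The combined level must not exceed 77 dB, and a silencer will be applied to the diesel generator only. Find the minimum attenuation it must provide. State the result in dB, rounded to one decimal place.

16.3 dB

Everything except the diesel generator sums to 10^(71/10) = 1.259e+07 in linear terms, 71.00 dB.
To meet 77 dB overall, the treated diesel generator may contribute at most 10^(77/10) − 1.259e+07 = 3.753e+07, i.e. 75.74 dB.
Required insertion loss = 92 − 75.74 = 16.26 dB.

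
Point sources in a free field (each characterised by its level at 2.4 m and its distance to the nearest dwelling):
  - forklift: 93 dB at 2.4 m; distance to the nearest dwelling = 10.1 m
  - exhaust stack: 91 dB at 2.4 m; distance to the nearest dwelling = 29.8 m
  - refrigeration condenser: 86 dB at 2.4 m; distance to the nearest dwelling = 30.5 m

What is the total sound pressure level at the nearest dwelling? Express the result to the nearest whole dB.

Propagate each source to the receiver with L = L_ref − 20·log₁₀(r/r_ref), then add intensities.
forklift: 93 − 20·log₁₀(10.1/2.4) = 93 − 12.48 = 80.52 dB.
exhaust stack: 91 − 20·log₁₀(29.8/2.4) = 91 − 21.88 = 69.12 dB.
refrigeration condenser: 86 − 20·log₁₀(30.5/2.4) = 86 − 22.08 = 63.92 dB.
Σ 10^(L/10) = 1.233e+08 → L_total = 10·log₁₀(1.233e+08) = 80.91 dB.

81 dB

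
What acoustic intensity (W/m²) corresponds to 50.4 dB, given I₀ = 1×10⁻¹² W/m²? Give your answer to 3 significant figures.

L = 10·log₁₀(I/I₀) ⇒ I = I₀·10^(L/10) = 10⁻¹² × 10^5.04.

1.10e-07 W/m²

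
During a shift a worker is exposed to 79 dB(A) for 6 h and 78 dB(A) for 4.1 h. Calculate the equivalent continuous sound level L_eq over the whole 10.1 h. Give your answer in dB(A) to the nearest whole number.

Weight each interval's intensity by its duration and average over T = 10.1 h:
Σ tᵢ·10^(Lᵢ/10) = 6·10^(79/10) + 4.1·10^(78/10) = 7.353e+08.
L_eq = 10·log₁₀(7.353e+08/10.1) = 78.62 dB(A).

79 dB(A)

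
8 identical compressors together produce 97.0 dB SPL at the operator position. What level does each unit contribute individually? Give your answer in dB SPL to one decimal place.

88.0 dB SPL

Dividing the total intensity by 8 lowers the level by 10·log₁₀ 8 = 9.031 dB: L₁ = 97.0 − 9.031.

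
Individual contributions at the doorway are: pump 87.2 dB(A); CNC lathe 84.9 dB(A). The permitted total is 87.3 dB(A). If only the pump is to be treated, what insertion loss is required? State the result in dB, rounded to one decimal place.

Fixed contribution from the other source: Σ 10^(L/10) = 10^(84.9/10) = 3.090e+08 (84.90 dB(A)).
The limit corresponds to 10^(87.3/10) = 5.370e+08; subtracting the fixed part leaves 2.280e+08 for the pump, i.e. 83.58 dB(A).
So the pump must be reduced from 87.2 to 83.58 dB(A): IL = 3.62 dB.

3.6 dB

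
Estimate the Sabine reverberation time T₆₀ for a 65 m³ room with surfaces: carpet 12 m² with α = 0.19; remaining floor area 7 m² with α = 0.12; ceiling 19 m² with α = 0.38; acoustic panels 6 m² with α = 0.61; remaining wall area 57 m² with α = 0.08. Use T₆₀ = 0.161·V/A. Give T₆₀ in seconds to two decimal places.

Total absorption A = 12·0.19 + 7·0.12 + 19·0.38 + 6·0.61 + 57·0.08 = 18.56 m² sabins.
T₆₀ = 0.161·V/A = 0.161·65/18.56 = 0.564 s.

0.56 s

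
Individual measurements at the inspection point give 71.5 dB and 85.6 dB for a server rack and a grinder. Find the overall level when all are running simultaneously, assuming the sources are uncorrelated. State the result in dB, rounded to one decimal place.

85.8 dB

Incoherent sources combine by intensity addition: L_total = 10·log₁₀(Σ 10^(L_i/10)).
Σ 10^(L/10) = 10^(71.5/10) + 10^(85.6/10) = 3.772e+08.
L_total = 10·log₁₀(3.772e+08) = 85.77 dB.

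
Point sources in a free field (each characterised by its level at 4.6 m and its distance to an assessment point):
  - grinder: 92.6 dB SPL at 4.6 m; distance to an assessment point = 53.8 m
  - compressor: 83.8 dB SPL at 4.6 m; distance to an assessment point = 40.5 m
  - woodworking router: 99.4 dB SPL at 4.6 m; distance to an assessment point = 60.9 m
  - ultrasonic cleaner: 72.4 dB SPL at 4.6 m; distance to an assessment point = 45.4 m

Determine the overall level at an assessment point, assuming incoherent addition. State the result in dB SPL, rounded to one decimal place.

First find each source's level at the receiver (point-source: −20·log₁₀(r/r_ref)), then combine on an intensity basis.
grinder: 92.6 − 20·log₁₀(53.8/4.6) = 92.6 − 21.36 = 71.24 dB SPL.
compressor: 83.8 − 20·log₁₀(40.5/4.6) = 83.8 − 18.89 = 64.91 dB SPL.
woodworking router: 99.4 − 20·log₁₀(60.9/4.6) = 99.4 − 22.44 = 76.96 dB SPL.
ultrasonic cleaner: 72.4 − 20·log₁₀(45.4/4.6) = 72.4 − 19.89 = 52.51 dB SPL.
Σ 10^(L/10) = 6.627e+07 → L_total = 10·log₁₀(6.627e+07) = 78.21 dB SPL.

78.2 dB SPL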